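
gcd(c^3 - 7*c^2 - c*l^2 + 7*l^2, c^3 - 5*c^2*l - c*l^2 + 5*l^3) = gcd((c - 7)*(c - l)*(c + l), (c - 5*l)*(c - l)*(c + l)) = c^2 - l^2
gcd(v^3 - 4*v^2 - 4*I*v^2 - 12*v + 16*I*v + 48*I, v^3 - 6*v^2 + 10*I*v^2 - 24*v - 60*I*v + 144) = v - 6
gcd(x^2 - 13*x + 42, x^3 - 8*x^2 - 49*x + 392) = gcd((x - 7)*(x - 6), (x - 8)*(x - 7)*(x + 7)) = x - 7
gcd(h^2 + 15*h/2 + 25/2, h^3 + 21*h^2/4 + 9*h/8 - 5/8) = h + 5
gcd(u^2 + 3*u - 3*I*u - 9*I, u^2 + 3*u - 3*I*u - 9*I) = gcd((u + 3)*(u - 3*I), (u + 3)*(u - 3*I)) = u^2 + u*(3 - 3*I) - 9*I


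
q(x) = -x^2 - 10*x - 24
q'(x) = -2*x - 10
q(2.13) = -49.84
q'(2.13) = -14.26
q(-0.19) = -22.14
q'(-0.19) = -9.62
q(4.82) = -95.43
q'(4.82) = -19.64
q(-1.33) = -12.47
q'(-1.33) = -7.34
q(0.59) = -30.25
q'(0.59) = -11.18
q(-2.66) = -4.48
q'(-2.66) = -4.68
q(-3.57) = -1.04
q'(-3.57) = -2.86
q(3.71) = -74.86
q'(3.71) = -17.42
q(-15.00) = -99.00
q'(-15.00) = 20.00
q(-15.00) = -99.00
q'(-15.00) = 20.00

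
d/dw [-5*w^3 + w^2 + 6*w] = -15*w^2 + 2*w + 6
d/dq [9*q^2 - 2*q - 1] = 18*q - 2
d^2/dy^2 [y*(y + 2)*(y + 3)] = 6*y + 10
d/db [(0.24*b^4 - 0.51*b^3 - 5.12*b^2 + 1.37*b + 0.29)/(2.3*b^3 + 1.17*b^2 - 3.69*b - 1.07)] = (0.552*b^6 + 0.5616*b^5 + 8.5225*b^4 - 3.5654*b^3 + 16.926*b^2 + 10.2782*b - 0.3958)/(5.29*b^6 + 5.382*b^5 - 15.6051*b^4 - 13.5566*b^3 + 11.1123*b^2 + 7.8966*b + 1.1449)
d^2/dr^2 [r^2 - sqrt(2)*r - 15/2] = 2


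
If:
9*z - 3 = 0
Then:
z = 1/3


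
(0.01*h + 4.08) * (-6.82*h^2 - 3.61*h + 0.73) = -0.0682*h^3 - 27.8617*h^2 - 14.7215*h + 2.9784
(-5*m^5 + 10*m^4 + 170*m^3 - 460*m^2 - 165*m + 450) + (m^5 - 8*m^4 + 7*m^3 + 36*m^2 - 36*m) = -4*m^5 + 2*m^4 + 177*m^3 - 424*m^2 - 201*m + 450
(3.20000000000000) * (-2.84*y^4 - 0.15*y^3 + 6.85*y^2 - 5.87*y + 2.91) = -9.088*y^4 - 0.48*y^3 + 21.92*y^2 - 18.784*y + 9.312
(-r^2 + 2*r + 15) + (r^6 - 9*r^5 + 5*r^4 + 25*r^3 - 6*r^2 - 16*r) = r^6 - 9*r^5 + 5*r^4 + 25*r^3 - 7*r^2 - 14*r + 15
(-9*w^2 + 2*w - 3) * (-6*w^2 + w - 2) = 54*w^4 - 21*w^3 + 38*w^2 - 7*w + 6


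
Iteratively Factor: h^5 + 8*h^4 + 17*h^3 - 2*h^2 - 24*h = (h)*(h^4 + 8*h^3 + 17*h^2 - 2*h - 24) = h*(h + 4)*(h^3 + 4*h^2 + h - 6) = h*(h + 3)*(h + 4)*(h^2 + h - 2) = h*(h - 1)*(h + 3)*(h + 4)*(h + 2)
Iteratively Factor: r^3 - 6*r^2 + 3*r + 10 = (r + 1)*(r^2 - 7*r + 10) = (r - 2)*(r + 1)*(r - 5)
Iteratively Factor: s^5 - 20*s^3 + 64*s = (s - 2)*(s^4 + 2*s^3 - 16*s^2 - 32*s) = (s - 4)*(s - 2)*(s^3 + 6*s^2 + 8*s) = (s - 4)*(s - 2)*(s + 4)*(s^2 + 2*s) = s*(s - 4)*(s - 2)*(s + 4)*(s + 2)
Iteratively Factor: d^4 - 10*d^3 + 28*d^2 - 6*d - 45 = (d + 1)*(d^3 - 11*d^2 + 39*d - 45) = (d - 3)*(d + 1)*(d^2 - 8*d + 15) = (d - 3)^2*(d + 1)*(d - 5)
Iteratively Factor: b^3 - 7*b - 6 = (b + 2)*(b^2 - 2*b - 3) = (b + 1)*(b + 2)*(b - 3)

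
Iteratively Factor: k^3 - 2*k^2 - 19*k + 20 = (k + 4)*(k^2 - 6*k + 5) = (k - 5)*(k + 4)*(k - 1)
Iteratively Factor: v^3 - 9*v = (v + 3)*(v^2 - 3*v) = (v - 3)*(v + 3)*(v)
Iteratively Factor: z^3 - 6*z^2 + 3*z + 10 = (z + 1)*(z^2 - 7*z + 10) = (z - 2)*(z + 1)*(z - 5)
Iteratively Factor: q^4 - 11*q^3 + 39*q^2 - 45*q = (q - 3)*(q^3 - 8*q^2 + 15*q) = (q - 3)^2*(q^2 - 5*q) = (q - 5)*(q - 3)^2*(q)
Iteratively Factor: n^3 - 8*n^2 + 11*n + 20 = (n + 1)*(n^2 - 9*n + 20) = (n - 4)*(n + 1)*(n - 5)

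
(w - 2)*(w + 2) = w^2 - 4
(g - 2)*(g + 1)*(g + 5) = g^3 + 4*g^2 - 7*g - 10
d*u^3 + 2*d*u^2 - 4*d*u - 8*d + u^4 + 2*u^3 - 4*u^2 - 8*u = (d + u)*(u - 2)*(u + 2)^2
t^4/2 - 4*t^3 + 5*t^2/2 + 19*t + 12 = (t/2 + 1/2)*(t - 6)*(t - 4)*(t + 1)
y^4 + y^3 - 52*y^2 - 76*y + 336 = (y - 7)*(y - 2)*(y + 4)*(y + 6)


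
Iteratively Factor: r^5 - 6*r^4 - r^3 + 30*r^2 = (r + 2)*(r^4 - 8*r^3 + 15*r^2) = r*(r + 2)*(r^3 - 8*r^2 + 15*r) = r*(r - 3)*(r + 2)*(r^2 - 5*r) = r^2*(r - 3)*(r + 2)*(r - 5)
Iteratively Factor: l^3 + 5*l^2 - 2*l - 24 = (l + 3)*(l^2 + 2*l - 8) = (l + 3)*(l + 4)*(l - 2)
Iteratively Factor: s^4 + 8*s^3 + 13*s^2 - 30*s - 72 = (s + 3)*(s^3 + 5*s^2 - 2*s - 24) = (s + 3)*(s + 4)*(s^2 + s - 6) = (s + 3)^2*(s + 4)*(s - 2)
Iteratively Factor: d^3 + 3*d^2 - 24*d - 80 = (d - 5)*(d^2 + 8*d + 16) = (d - 5)*(d + 4)*(d + 4)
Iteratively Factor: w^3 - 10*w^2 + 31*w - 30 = (w - 2)*(w^2 - 8*w + 15) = (w - 5)*(w - 2)*(w - 3)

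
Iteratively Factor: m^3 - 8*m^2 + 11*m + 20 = (m + 1)*(m^2 - 9*m + 20) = (m - 4)*(m + 1)*(m - 5)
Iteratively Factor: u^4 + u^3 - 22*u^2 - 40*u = (u - 5)*(u^3 + 6*u^2 + 8*u) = (u - 5)*(u + 2)*(u^2 + 4*u) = (u - 5)*(u + 2)*(u + 4)*(u)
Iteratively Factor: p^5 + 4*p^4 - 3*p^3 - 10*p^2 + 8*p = (p - 1)*(p^4 + 5*p^3 + 2*p^2 - 8*p) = (p - 1)*(p + 2)*(p^3 + 3*p^2 - 4*p) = p*(p - 1)*(p + 2)*(p^2 + 3*p - 4) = p*(p - 1)^2*(p + 2)*(p + 4)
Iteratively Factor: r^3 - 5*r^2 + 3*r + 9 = (r - 3)*(r^2 - 2*r - 3) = (r - 3)*(r + 1)*(r - 3)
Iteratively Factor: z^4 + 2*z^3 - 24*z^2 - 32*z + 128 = (z - 4)*(z^3 + 6*z^2 - 32) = (z - 4)*(z + 4)*(z^2 + 2*z - 8) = (z - 4)*(z - 2)*(z + 4)*(z + 4)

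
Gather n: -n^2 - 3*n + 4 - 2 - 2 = -n^2 - 3*n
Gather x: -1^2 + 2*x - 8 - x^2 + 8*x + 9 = -x^2 + 10*x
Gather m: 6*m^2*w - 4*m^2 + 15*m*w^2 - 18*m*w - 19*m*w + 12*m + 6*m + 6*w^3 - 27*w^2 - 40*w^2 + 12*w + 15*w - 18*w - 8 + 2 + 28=m^2*(6*w - 4) + m*(15*w^2 - 37*w + 18) + 6*w^3 - 67*w^2 + 9*w + 22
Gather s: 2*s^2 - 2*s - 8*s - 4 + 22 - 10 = 2*s^2 - 10*s + 8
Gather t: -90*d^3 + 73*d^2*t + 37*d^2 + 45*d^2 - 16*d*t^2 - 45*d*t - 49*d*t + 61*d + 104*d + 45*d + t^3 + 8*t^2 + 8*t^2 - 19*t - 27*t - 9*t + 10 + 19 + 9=-90*d^3 + 82*d^2 + 210*d + t^3 + t^2*(16 - 16*d) + t*(73*d^2 - 94*d - 55) + 38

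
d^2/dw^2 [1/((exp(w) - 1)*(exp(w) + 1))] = 4*(exp(2*w) + 1)*exp(2*w)/(exp(6*w) - 3*exp(4*w) + 3*exp(2*w) - 1)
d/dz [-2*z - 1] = -2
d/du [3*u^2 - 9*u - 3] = 6*u - 9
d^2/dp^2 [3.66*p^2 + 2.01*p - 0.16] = 7.32000000000000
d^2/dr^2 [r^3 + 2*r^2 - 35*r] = 6*r + 4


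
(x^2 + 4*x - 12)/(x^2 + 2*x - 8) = (x + 6)/(x + 4)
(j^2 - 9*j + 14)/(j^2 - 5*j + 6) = (j - 7)/(j - 3)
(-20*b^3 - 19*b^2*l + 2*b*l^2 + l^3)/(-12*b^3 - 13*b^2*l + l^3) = (5*b + l)/(3*b + l)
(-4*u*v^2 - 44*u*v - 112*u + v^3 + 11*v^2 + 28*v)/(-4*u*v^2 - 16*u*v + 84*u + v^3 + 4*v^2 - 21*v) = (v + 4)/(v - 3)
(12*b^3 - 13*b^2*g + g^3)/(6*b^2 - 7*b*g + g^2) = (12*b^2 - b*g - g^2)/(6*b - g)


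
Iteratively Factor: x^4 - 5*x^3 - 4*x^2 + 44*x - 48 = (x - 2)*(x^3 - 3*x^2 - 10*x + 24) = (x - 4)*(x - 2)*(x^2 + x - 6) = (x - 4)*(x - 2)^2*(x + 3)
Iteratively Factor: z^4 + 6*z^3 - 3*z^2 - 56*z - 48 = (z + 4)*(z^3 + 2*z^2 - 11*z - 12) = (z + 4)^2*(z^2 - 2*z - 3) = (z - 3)*(z + 4)^2*(z + 1)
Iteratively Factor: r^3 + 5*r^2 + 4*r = (r + 1)*(r^2 + 4*r) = r*(r + 1)*(r + 4)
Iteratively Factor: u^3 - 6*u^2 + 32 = (u - 4)*(u^2 - 2*u - 8) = (u - 4)*(u + 2)*(u - 4)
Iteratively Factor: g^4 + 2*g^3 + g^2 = (g)*(g^3 + 2*g^2 + g) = g*(g + 1)*(g^2 + g) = g*(g + 1)^2*(g)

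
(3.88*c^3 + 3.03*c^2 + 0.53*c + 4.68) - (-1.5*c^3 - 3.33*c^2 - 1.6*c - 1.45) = 5.38*c^3 + 6.36*c^2 + 2.13*c + 6.13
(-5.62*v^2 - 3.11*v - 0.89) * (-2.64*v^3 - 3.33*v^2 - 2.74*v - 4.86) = 14.8368*v^5 + 26.925*v^4 + 28.1047*v^3 + 38.7983*v^2 + 17.5532*v + 4.3254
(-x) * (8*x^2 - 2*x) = -8*x^3 + 2*x^2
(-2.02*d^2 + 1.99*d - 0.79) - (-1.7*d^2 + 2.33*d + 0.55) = -0.32*d^2 - 0.34*d - 1.34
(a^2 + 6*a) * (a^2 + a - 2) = a^4 + 7*a^3 + 4*a^2 - 12*a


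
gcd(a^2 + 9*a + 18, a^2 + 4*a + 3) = a + 3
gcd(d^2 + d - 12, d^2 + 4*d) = d + 4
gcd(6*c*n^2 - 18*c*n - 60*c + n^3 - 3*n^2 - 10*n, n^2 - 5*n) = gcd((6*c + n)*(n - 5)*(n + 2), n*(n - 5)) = n - 5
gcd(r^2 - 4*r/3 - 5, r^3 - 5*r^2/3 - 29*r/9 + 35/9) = r + 5/3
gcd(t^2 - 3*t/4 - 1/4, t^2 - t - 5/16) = t + 1/4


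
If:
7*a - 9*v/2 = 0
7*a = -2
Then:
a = -2/7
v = -4/9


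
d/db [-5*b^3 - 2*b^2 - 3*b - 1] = -15*b^2 - 4*b - 3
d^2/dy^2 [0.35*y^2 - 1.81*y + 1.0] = 0.700000000000000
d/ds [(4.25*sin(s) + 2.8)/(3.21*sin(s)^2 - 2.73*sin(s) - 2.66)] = (-17.976*sin(s) + 6.82125*cos(2*s) - 10.48225)*cos(s)/(-3.21*sin(s)^2 + 2.73*sin(s) + 2.66)^2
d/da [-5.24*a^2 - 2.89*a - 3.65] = -10.48*a - 2.89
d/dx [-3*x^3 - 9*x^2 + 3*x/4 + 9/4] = -9*x^2 - 18*x + 3/4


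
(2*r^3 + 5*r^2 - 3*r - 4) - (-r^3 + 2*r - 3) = 3*r^3 + 5*r^2 - 5*r - 1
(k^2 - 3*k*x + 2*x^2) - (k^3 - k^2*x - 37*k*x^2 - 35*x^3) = -k^3 + k^2*x + k^2 + 37*k*x^2 - 3*k*x + 35*x^3 + 2*x^2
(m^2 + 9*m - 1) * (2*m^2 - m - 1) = 2*m^4 + 17*m^3 - 12*m^2 - 8*m + 1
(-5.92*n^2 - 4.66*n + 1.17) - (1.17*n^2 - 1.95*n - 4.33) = -7.09*n^2 - 2.71*n + 5.5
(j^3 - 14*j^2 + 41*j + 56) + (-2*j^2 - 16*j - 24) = j^3 - 16*j^2 + 25*j + 32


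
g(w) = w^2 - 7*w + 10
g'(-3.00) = -13.00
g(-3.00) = 40.00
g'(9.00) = 11.00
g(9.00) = 28.00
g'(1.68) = -3.64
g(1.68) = 1.06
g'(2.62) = -1.76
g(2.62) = -1.48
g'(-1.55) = -10.10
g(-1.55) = 23.25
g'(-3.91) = -14.82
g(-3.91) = 52.66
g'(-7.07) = -21.14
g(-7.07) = 109.47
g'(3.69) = 0.38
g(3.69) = -2.21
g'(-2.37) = -11.74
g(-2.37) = 32.21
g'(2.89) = -1.22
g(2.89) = -1.88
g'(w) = 2*w - 7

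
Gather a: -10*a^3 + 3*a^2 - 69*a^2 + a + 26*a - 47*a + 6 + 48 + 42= -10*a^3 - 66*a^2 - 20*a + 96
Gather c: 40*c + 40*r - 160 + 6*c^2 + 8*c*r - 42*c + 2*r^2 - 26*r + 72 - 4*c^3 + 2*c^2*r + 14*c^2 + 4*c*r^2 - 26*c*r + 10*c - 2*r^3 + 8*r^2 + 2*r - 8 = -4*c^3 + c^2*(2*r + 20) + c*(4*r^2 - 18*r + 8) - 2*r^3 + 10*r^2 + 16*r - 96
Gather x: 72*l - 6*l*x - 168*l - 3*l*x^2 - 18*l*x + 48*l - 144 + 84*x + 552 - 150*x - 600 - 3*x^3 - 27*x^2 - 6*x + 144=-48*l - 3*x^3 + x^2*(-3*l - 27) + x*(-24*l - 72) - 48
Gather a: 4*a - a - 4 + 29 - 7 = 3*a + 18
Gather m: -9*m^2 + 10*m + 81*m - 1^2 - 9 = -9*m^2 + 91*m - 10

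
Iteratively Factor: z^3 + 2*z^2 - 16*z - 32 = (z - 4)*(z^2 + 6*z + 8) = (z - 4)*(z + 2)*(z + 4)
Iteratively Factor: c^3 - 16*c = (c + 4)*(c^2 - 4*c) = (c - 4)*(c + 4)*(c)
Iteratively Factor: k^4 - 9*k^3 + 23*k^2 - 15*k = (k - 3)*(k^3 - 6*k^2 + 5*k) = (k - 5)*(k - 3)*(k^2 - k) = k*(k - 5)*(k - 3)*(k - 1)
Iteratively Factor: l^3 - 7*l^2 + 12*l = (l - 4)*(l^2 - 3*l) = (l - 4)*(l - 3)*(l)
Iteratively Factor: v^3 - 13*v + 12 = (v - 3)*(v^2 + 3*v - 4) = (v - 3)*(v + 4)*(v - 1)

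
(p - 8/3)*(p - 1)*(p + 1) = p^3 - 8*p^2/3 - p + 8/3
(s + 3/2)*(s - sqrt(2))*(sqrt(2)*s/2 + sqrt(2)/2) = sqrt(2)*s^3/2 - s^2 + 5*sqrt(2)*s^2/4 - 5*s/2 + 3*sqrt(2)*s/4 - 3/2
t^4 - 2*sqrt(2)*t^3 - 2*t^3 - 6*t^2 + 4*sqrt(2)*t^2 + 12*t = t*(t - 2)*(t - 3*sqrt(2))*(t + sqrt(2))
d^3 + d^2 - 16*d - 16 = (d - 4)*(d + 1)*(d + 4)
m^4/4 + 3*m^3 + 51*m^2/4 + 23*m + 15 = (m/4 + 1/2)*(m + 2)*(m + 3)*(m + 5)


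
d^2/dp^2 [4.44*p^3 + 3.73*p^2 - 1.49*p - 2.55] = 26.64*p + 7.46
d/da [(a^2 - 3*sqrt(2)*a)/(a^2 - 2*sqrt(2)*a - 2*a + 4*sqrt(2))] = (-2*a^2 + sqrt(2)*a^2 + 8*sqrt(2)*a - 24)/(a^4 - 4*sqrt(2)*a^3 - 4*a^3 + 12*a^2 + 16*sqrt(2)*a^2 - 32*a - 16*sqrt(2)*a + 32)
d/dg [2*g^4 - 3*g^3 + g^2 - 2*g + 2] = 8*g^3 - 9*g^2 + 2*g - 2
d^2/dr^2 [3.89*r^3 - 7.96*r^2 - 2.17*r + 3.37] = 23.34*r - 15.92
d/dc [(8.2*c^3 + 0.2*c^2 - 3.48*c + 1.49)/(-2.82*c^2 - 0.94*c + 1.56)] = (-23.124*c^4 - 15.416*c^3 + 28.3744*c^2 + 9.0276*c - 4.0282)/(7.9524*c^4 + 5.3016*c^3 - 7.9148*c^2 - 2.9328*c + 2.4336)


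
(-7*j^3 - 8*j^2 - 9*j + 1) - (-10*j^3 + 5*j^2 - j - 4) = 3*j^3 - 13*j^2 - 8*j + 5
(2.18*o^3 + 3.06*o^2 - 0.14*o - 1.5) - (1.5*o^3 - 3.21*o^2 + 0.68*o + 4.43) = 0.68*o^3 + 6.27*o^2 - 0.82*o - 5.93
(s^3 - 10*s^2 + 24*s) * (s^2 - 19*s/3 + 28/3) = s^5 - 49*s^4/3 + 290*s^3/3 - 736*s^2/3 + 224*s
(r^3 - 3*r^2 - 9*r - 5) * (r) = r^4 - 3*r^3 - 9*r^2 - 5*r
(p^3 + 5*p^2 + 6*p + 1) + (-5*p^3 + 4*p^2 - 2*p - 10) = -4*p^3 + 9*p^2 + 4*p - 9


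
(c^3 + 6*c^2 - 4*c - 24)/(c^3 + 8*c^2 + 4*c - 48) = (c + 2)/(c + 4)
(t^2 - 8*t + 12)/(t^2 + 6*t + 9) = (t^2 - 8*t + 12)/(t^2 + 6*t + 9)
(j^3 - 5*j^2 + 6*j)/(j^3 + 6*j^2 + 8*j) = (j^2 - 5*j + 6)/(j^2 + 6*j + 8)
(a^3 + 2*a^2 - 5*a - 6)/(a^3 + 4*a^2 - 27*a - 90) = (a^2 - a - 2)/(a^2 + a - 30)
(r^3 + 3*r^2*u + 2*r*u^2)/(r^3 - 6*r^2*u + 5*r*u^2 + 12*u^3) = r*(r + 2*u)/(r^2 - 7*r*u + 12*u^2)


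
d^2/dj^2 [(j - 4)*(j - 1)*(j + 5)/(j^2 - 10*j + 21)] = 4*(29*j^3 - 285*j^2 + 1023*j - 1415)/(j^6 - 30*j^5 + 363*j^4 - 2260*j^3 + 7623*j^2 - 13230*j + 9261)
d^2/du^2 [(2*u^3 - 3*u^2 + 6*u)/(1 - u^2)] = 2*(-8*u^3 + 9*u^2 - 24*u + 3)/(u^6 - 3*u^4 + 3*u^2 - 1)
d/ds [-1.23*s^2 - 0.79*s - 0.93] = -2.46*s - 0.79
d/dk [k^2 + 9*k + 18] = 2*k + 9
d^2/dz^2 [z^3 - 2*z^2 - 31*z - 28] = 6*z - 4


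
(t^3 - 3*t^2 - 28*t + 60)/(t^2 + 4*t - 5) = (t^2 - 8*t + 12)/(t - 1)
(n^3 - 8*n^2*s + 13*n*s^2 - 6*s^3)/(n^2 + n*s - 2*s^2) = (n^2 - 7*n*s + 6*s^2)/(n + 2*s)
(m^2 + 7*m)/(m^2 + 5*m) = (m + 7)/(m + 5)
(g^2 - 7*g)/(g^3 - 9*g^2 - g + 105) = g/(g^2 - 2*g - 15)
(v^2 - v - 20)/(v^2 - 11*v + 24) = (v^2 - v - 20)/(v^2 - 11*v + 24)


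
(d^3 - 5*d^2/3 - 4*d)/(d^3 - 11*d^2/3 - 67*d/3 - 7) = d*(-3*d^2 + 5*d + 12)/(-3*d^3 + 11*d^2 + 67*d + 21)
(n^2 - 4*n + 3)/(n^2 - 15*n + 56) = (n^2 - 4*n + 3)/(n^2 - 15*n + 56)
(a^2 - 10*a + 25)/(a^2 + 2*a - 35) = (a - 5)/(a + 7)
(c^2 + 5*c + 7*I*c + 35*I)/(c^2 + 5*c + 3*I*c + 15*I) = (c + 7*I)/(c + 3*I)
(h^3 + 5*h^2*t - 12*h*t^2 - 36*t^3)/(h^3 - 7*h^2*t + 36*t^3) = (-h - 6*t)/(-h + 6*t)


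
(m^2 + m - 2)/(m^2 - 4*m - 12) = (m - 1)/(m - 6)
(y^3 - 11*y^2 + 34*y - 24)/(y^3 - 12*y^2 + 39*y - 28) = (y - 6)/(y - 7)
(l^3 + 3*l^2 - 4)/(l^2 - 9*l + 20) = (l^3 + 3*l^2 - 4)/(l^2 - 9*l + 20)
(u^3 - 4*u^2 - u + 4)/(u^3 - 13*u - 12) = (u - 1)/(u + 3)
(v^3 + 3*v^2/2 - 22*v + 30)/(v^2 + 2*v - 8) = (v^2 + 7*v/2 - 15)/(v + 4)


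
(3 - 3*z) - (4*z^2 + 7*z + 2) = -4*z^2 - 10*z + 1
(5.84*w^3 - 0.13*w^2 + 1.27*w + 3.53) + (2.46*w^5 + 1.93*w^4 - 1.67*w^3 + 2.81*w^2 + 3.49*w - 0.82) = 2.46*w^5 + 1.93*w^4 + 4.17*w^3 + 2.68*w^2 + 4.76*w + 2.71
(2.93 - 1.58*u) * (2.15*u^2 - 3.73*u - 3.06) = -3.397*u^3 + 12.1929*u^2 - 6.0941*u - 8.9658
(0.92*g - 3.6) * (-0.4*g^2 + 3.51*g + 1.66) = -0.368*g^3 + 4.6692*g^2 - 11.1088*g - 5.976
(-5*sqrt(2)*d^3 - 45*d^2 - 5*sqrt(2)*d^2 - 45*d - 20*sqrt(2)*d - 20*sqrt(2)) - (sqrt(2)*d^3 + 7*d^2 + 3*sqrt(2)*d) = -6*sqrt(2)*d^3 - 52*d^2 - 5*sqrt(2)*d^2 - 45*d - 23*sqrt(2)*d - 20*sqrt(2)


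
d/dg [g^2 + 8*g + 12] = 2*g + 8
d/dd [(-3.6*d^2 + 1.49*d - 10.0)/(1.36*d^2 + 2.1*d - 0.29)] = (-9.5864*d^2 + 29.288*d + 20.5679)/(1.8496*d^4 + 5.712*d^3 + 3.6212*d^2 - 1.218*d + 0.0841)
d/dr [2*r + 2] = 2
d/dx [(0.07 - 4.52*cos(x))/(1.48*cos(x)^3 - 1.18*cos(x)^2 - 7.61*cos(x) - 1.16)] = (-13.3792*cos(x)^3 + 5.6444*cos(x)^2 - 0.165199999999999*cos(x) - 5.7759)*sin(x)/(2.1904*cos(x)^6 - 3.4928*cos(x)^5 - 21.1332*cos(x)^4 + 14.526*cos(x)^3 + 60.6497*cos(x)^2 + 17.6552*cos(x) + 1.3456)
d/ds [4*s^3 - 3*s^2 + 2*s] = 12*s^2 - 6*s + 2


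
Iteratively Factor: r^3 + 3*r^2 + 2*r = (r)*(r^2 + 3*r + 2) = r*(r + 2)*(r + 1)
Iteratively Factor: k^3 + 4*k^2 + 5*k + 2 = (k + 1)*(k^2 + 3*k + 2) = (k + 1)*(k + 2)*(k + 1)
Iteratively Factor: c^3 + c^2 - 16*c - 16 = (c + 1)*(c^2 - 16) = (c + 1)*(c + 4)*(c - 4)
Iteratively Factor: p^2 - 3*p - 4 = (p + 1)*(p - 4)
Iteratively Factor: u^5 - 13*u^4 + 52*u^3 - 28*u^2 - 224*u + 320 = (u - 4)*(u^4 - 9*u^3 + 16*u^2 + 36*u - 80) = (u - 4)*(u - 2)*(u^3 - 7*u^2 + 2*u + 40) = (u - 5)*(u - 4)*(u - 2)*(u^2 - 2*u - 8) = (u - 5)*(u - 4)^2*(u - 2)*(u + 2)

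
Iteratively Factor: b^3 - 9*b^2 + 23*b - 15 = (b - 1)*(b^2 - 8*b + 15) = (b - 3)*(b - 1)*(b - 5)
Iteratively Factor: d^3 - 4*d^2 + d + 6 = (d + 1)*(d^2 - 5*d + 6) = (d - 2)*(d + 1)*(d - 3)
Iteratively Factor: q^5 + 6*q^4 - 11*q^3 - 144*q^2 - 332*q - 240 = (q + 2)*(q^4 + 4*q^3 - 19*q^2 - 106*q - 120) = (q + 2)^2*(q^3 + 2*q^2 - 23*q - 60) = (q - 5)*(q + 2)^2*(q^2 + 7*q + 12) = (q - 5)*(q + 2)^2*(q + 3)*(q + 4)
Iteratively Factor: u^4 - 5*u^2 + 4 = (u - 2)*(u^3 + 2*u^2 - u - 2) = (u - 2)*(u - 1)*(u^2 + 3*u + 2) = (u - 2)*(u - 1)*(u + 1)*(u + 2)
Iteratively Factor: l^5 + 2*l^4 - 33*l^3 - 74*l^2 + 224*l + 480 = (l - 5)*(l^4 + 7*l^3 + 2*l^2 - 64*l - 96) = (l - 5)*(l + 4)*(l^3 + 3*l^2 - 10*l - 24) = (l - 5)*(l + 4)^2*(l^2 - l - 6) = (l - 5)*(l + 2)*(l + 4)^2*(l - 3)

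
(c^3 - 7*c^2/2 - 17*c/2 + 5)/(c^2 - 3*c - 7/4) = 2*(-2*c^3 + 7*c^2 + 17*c - 10)/(-4*c^2 + 12*c + 7)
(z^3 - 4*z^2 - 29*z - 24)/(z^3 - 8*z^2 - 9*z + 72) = (z + 1)/(z - 3)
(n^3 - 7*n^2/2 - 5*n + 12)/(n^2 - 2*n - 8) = n - 3/2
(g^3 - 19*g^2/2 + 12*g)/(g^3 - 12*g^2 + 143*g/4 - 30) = 2*g/(2*g - 5)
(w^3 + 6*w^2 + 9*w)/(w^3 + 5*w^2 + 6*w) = (w + 3)/(w + 2)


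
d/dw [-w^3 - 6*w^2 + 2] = 3*w*(-w - 4)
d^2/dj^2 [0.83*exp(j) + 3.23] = 0.83*exp(j)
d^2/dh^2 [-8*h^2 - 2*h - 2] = -16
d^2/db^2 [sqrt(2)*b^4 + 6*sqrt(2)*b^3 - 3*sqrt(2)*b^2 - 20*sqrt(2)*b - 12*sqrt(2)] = sqrt(2)*(12*b^2 + 36*b - 6)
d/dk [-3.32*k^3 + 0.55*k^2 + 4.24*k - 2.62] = -9.96*k^2 + 1.1*k + 4.24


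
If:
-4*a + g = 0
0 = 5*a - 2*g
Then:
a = 0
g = 0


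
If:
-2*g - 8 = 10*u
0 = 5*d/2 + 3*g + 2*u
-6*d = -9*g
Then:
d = 48/127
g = 32/127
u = -108/127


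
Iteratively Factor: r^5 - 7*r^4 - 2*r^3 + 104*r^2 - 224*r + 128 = (r + 4)*(r^4 - 11*r^3 + 42*r^2 - 64*r + 32) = (r - 4)*(r + 4)*(r^3 - 7*r^2 + 14*r - 8) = (r - 4)*(r - 1)*(r + 4)*(r^2 - 6*r + 8) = (r - 4)*(r - 2)*(r - 1)*(r + 4)*(r - 4)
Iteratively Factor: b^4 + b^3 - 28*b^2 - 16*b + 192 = (b + 4)*(b^3 - 3*b^2 - 16*b + 48) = (b + 4)^2*(b^2 - 7*b + 12) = (b - 3)*(b + 4)^2*(b - 4)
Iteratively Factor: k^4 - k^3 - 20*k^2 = (k - 5)*(k^3 + 4*k^2) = k*(k - 5)*(k^2 + 4*k) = k^2*(k - 5)*(k + 4)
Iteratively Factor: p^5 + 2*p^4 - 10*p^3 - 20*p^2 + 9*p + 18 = (p - 3)*(p^4 + 5*p^3 + 5*p^2 - 5*p - 6) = (p - 3)*(p - 1)*(p^3 + 6*p^2 + 11*p + 6) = (p - 3)*(p - 1)*(p + 1)*(p^2 + 5*p + 6) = (p - 3)*(p - 1)*(p + 1)*(p + 2)*(p + 3)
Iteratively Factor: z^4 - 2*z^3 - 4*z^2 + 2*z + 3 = (z - 1)*(z^3 - z^2 - 5*z - 3) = (z - 1)*(z + 1)*(z^2 - 2*z - 3) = (z - 3)*(z - 1)*(z + 1)*(z + 1)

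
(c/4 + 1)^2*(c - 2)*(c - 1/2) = c^4/16 + 11*c^3/32 - 3*c^2/16 - 2*c + 1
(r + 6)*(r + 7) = r^2 + 13*r + 42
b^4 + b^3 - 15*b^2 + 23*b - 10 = (b - 2)*(b - 1)^2*(b + 5)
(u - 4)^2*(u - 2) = u^3 - 10*u^2 + 32*u - 32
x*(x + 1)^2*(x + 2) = x^4 + 4*x^3 + 5*x^2 + 2*x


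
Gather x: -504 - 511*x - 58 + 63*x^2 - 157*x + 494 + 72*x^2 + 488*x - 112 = 135*x^2 - 180*x - 180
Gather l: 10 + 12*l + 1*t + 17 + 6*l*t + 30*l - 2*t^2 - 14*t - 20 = l*(6*t + 42) - 2*t^2 - 13*t + 7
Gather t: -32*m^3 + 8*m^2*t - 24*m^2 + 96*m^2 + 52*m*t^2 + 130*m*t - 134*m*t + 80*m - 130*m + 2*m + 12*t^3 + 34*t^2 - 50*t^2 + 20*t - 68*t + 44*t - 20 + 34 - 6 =-32*m^3 + 72*m^2 - 48*m + 12*t^3 + t^2*(52*m - 16) + t*(8*m^2 - 4*m - 4) + 8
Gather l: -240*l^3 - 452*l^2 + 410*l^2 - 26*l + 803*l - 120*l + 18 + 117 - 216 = -240*l^3 - 42*l^2 + 657*l - 81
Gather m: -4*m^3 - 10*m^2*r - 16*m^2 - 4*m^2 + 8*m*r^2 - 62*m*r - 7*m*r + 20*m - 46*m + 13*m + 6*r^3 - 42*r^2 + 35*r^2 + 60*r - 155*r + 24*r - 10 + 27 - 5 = -4*m^3 + m^2*(-10*r - 20) + m*(8*r^2 - 69*r - 13) + 6*r^3 - 7*r^2 - 71*r + 12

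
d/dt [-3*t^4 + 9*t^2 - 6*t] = -12*t^3 + 18*t - 6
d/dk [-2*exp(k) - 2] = -2*exp(k)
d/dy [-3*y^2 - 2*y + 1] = -6*y - 2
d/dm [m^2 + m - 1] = 2*m + 1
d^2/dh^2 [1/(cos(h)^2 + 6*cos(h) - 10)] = (-8*sin(h)^4 + 156*sin(h)^2 - 75*cos(h) - 9*cos(3*h) + 36)/(2*(-sin(h)^2 + 6*cos(h) - 9)^3)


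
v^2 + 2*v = v*(v + 2)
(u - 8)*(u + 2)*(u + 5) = u^3 - u^2 - 46*u - 80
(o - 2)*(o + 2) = o^2 - 4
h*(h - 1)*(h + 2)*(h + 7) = h^4 + 8*h^3 + 5*h^2 - 14*h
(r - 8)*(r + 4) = r^2 - 4*r - 32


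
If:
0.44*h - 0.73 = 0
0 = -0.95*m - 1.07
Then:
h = 1.66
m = -1.13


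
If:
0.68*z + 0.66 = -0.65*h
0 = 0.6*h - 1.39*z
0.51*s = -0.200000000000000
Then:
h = -0.70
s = -0.39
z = -0.30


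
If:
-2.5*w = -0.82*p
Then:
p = 3.04878048780488*w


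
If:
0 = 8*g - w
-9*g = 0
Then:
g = 0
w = 0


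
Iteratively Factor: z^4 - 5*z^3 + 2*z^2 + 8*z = (z - 4)*(z^3 - z^2 - 2*z) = (z - 4)*(z - 2)*(z^2 + z) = (z - 4)*(z - 2)*(z + 1)*(z)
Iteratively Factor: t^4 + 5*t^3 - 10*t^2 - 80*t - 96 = (t + 2)*(t^3 + 3*t^2 - 16*t - 48) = (t + 2)*(t + 4)*(t^2 - t - 12) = (t - 4)*(t + 2)*(t + 4)*(t + 3)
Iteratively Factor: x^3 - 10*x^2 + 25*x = (x - 5)*(x^2 - 5*x) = (x - 5)^2*(x)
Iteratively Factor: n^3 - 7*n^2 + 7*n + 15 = (n - 3)*(n^2 - 4*n - 5) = (n - 3)*(n + 1)*(n - 5)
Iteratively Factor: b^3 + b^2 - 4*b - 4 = (b + 1)*(b^2 - 4) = (b - 2)*(b + 1)*(b + 2)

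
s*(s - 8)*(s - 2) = s^3 - 10*s^2 + 16*s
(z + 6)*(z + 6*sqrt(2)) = z^2 + 6*z + 6*sqrt(2)*z + 36*sqrt(2)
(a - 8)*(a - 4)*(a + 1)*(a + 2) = a^4 - 9*a^3 - 2*a^2 + 72*a + 64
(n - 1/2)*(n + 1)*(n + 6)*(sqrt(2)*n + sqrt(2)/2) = sqrt(2)*n^4 + 7*sqrt(2)*n^3 + 23*sqrt(2)*n^2/4 - 7*sqrt(2)*n/4 - 3*sqrt(2)/2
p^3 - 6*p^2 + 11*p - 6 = (p - 3)*(p - 2)*(p - 1)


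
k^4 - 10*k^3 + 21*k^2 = k^2*(k - 7)*(k - 3)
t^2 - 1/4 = (t - 1/2)*(t + 1/2)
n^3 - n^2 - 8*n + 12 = (n - 2)^2*(n + 3)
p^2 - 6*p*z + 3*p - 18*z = (p + 3)*(p - 6*z)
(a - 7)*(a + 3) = a^2 - 4*a - 21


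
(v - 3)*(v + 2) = v^2 - v - 6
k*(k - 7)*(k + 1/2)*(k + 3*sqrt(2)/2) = k^4 - 13*k^3/2 + 3*sqrt(2)*k^3/2 - 39*sqrt(2)*k^2/4 - 7*k^2/2 - 21*sqrt(2)*k/4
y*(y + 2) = y^2 + 2*y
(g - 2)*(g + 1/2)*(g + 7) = g^3 + 11*g^2/2 - 23*g/2 - 7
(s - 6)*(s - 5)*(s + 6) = s^3 - 5*s^2 - 36*s + 180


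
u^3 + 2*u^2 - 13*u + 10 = (u - 2)*(u - 1)*(u + 5)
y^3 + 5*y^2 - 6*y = y*(y - 1)*(y + 6)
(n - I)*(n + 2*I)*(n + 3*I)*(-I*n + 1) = -I*n^4 + 5*n^3 + 5*I*n^2 + 5*n + 6*I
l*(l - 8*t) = l^2 - 8*l*t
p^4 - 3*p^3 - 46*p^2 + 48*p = p*(p - 8)*(p - 1)*(p + 6)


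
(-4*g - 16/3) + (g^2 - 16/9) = g^2 - 4*g - 64/9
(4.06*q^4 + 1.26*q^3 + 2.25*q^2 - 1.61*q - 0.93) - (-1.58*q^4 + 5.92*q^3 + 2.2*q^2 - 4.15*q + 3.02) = 5.64*q^4 - 4.66*q^3 + 0.0499999999999998*q^2 + 2.54*q - 3.95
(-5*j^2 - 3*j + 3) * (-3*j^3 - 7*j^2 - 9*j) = 15*j^5 + 44*j^4 + 57*j^3 + 6*j^2 - 27*j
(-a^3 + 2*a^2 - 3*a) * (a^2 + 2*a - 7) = -a^5 + 8*a^3 - 20*a^2 + 21*a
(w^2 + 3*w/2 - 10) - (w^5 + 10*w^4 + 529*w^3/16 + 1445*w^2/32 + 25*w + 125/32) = -w^5 - 10*w^4 - 529*w^3/16 - 1413*w^2/32 - 47*w/2 - 445/32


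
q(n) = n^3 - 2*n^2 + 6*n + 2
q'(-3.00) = 45.00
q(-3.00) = -61.00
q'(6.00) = 90.00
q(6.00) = 182.00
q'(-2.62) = 37.07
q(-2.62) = -45.43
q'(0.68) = 4.67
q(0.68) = 5.47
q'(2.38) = 13.47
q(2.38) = 18.43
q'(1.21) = 5.55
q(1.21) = 8.10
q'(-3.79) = 64.25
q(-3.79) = -103.91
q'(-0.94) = 12.41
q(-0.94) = -6.24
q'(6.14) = 94.54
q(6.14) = 194.92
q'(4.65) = 52.27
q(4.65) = 87.20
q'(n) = 3*n^2 - 4*n + 6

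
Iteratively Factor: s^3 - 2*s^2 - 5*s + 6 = (s - 3)*(s^2 + s - 2) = (s - 3)*(s - 1)*(s + 2)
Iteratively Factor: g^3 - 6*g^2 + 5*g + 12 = (g - 3)*(g^2 - 3*g - 4) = (g - 3)*(g + 1)*(g - 4)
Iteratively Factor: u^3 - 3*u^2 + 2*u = (u - 1)*(u^2 - 2*u) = (u - 2)*(u - 1)*(u)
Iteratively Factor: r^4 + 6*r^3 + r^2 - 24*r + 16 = (r + 4)*(r^3 + 2*r^2 - 7*r + 4) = (r + 4)^2*(r^2 - 2*r + 1) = (r - 1)*(r + 4)^2*(r - 1)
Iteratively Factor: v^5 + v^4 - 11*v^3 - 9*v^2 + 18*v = (v + 3)*(v^4 - 2*v^3 - 5*v^2 + 6*v) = (v - 1)*(v + 3)*(v^3 - v^2 - 6*v) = v*(v - 1)*(v + 3)*(v^2 - v - 6) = v*(v - 1)*(v + 2)*(v + 3)*(v - 3)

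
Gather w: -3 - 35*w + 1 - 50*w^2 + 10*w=-50*w^2 - 25*w - 2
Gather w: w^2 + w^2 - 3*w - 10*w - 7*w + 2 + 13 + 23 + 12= 2*w^2 - 20*w + 50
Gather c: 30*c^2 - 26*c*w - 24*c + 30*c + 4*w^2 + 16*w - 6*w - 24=30*c^2 + c*(6 - 26*w) + 4*w^2 + 10*w - 24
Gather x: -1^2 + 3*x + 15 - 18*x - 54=-15*x - 40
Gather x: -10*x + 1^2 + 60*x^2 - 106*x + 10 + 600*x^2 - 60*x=660*x^2 - 176*x + 11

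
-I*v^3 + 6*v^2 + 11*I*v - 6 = (v + 2*I)*(v + 3*I)*(-I*v + 1)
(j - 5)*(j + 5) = j^2 - 25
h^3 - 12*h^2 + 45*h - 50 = (h - 5)^2*(h - 2)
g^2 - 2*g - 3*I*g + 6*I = (g - 2)*(g - 3*I)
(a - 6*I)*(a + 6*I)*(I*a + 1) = I*a^3 + a^2 + 36*I*a + 36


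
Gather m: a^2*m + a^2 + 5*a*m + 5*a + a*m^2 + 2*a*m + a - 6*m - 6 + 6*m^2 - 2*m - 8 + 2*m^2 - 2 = a^2 + 6*a + m^2*(a + 8) + m*(a^2 + 7*a - 8) - 16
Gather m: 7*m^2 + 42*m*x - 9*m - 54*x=7*m^2 + m*(42*x - 9) - 54*x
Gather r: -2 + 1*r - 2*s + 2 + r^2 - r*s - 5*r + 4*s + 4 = r^2 + r*(-s - 4) + 2*s + 4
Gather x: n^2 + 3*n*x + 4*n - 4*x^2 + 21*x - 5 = n^2 + 4*n - 4*x^2 + x*(3*n + 21) - 5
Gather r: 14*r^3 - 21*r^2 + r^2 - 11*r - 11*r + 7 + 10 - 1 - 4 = 14*r^3 - 20*r^2 - 22*r + 12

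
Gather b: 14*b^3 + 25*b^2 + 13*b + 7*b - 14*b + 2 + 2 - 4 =14*b^3 + 25*b^2 + 6*b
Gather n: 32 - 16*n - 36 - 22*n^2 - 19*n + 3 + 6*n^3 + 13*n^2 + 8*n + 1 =6*n^3 - 9*n^2 - 27*n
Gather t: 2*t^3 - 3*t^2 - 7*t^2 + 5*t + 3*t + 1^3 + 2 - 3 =2*t^3 - 10*t^2 + 8*t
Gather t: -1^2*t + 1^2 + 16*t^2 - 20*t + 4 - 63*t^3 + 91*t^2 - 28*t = -63*t^3 + 107*t^2 - 49*t + 5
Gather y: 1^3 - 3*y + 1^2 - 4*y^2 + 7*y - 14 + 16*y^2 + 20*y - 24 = 12*y^2 + 24*y - 36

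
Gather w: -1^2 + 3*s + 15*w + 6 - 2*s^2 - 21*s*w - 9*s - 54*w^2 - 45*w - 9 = -2*s^2 - 6*s - 54*w^2 + w*(-21*s - 30) - 4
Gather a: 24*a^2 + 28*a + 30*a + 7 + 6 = 24*a^2 + 58*a + 13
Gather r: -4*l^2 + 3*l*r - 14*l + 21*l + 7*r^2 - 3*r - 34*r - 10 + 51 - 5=-4*l^2 + 7*l + 7*r^2 + r*(3*l - 37) + 36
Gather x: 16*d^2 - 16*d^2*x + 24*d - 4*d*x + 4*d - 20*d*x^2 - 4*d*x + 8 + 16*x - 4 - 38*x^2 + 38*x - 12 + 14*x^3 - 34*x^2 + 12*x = 16*d^2 + 28*d + 14*x^3 + x^2*(-20*d - 72) + x*(-16*d^2 - 8*d + 66) - 8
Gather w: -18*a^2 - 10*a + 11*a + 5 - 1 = -18*a^2 + a + 4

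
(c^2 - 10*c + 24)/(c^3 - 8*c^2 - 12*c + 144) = (c - 4)/(c^2 - 2*c - 24)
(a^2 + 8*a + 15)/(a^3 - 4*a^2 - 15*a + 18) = (a + 5)/(a^2 - 7*a + 6)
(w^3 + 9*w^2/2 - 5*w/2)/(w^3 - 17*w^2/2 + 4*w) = (w + 5)/(w - 8)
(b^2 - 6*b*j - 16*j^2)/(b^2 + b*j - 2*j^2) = (b - 8*j)/(b - j)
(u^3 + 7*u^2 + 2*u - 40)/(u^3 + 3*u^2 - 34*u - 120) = (u - 2)/(u - 6)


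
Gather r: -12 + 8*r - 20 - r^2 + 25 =-r^2 + 8*r - 7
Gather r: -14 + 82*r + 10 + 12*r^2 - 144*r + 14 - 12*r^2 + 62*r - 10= 0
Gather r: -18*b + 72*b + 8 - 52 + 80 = 54*b + 36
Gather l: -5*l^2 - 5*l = -5*l^2 - 5*l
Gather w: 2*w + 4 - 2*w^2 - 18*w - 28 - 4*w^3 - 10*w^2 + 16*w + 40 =-4*w^3 - 12*w^2 + 16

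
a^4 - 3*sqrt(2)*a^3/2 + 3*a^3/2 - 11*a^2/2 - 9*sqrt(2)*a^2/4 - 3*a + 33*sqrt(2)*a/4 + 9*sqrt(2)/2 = (a - 2)*(a + 1/2)*(a + 3)*(a - 3*sqrt(2)/2)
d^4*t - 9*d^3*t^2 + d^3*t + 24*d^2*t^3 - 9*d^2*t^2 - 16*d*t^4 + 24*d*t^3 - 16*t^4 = (d - 4*t)^2*(d - t)*(d*t + t)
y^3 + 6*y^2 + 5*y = y*(y + 1)*(y + 5)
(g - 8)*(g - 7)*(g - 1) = g^3 - 16*g^2 + 71*g - 56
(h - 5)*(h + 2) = h^2 - 3*h - 10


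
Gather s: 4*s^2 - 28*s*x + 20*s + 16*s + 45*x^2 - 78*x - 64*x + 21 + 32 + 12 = 4*s^2 + s*(36 - 28*x) + 45*x^2 - 142*x + 65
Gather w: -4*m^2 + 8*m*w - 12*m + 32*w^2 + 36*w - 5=-4*m^2 - 12*m + 32*w^2 + w*(8*m + 36) - 5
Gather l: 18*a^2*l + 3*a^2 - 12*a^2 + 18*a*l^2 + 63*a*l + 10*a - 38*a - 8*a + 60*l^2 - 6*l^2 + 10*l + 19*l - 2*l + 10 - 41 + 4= -9*a^2 - 36*a + l^2*(18*a + 54) + l*(18*a^2 + 63*a + 27) - 27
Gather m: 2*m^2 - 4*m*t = 2*m^2 - 4*m*t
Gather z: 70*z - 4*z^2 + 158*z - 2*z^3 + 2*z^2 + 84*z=-2*z^3 - 2*z^2 + 312*z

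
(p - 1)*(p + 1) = p^2 - 1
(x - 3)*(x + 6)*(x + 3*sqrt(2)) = x^3 + 3*x^2 + 3*sqrt(2)*x^2 - 18*x + 9*sqrt(2)*x - 54*sqrt(2)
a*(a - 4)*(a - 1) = a^3 - 5*a^2 + 4*a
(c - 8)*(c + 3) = c^2 - 5*c - 24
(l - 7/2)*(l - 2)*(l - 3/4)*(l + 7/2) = l^4 - 11*l^3/4 - 43*l^2/4 + 539*l/16 - 147/8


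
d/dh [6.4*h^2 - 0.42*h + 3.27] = 12.8*h - 0.42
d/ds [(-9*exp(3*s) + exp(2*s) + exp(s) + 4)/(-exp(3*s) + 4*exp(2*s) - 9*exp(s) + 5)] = (-35*exp(4*s) + 164*exp(3*s) - 136*exp(2*s) - 22*exp(s) + 41)*exp(s)/(exp(6*s) - 8*exp(5*s) + 34*exp(4*s) - 82*exp(3*s) + 121*exp(2*s) - 90*exp(s) + 25)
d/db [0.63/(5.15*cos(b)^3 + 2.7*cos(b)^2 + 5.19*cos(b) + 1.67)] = (9.7335*cos(b)^2 + 3.402*cos(b) + 3.2697)*sin(b)/(5.15*cos(b)^3 + 2.7*cos(b)^2 + 5.19*cos(b) + 1.67)^2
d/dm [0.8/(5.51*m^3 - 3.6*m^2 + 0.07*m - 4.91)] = (-13.224*m^2 + 5.76*m - 0.056)/(5.51*m^3 - 3.6*m^2 + 0.07*m - 4.91)^2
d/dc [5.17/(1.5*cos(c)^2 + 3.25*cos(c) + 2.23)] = (15.51*cos(c) + 16.8025)*sin(c)/(1.5*cos(c)^2 + 3.25*cos(c) + 2.23)^2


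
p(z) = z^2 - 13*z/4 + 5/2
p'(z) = 2*z - 13/4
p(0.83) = 0.49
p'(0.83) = -1.59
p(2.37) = 0.41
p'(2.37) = 1.49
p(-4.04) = 31.95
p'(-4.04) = -11.33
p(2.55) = 0.72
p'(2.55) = 1.85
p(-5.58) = 51.77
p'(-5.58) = -14.41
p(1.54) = -0.13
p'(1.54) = -0.17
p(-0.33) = 3.68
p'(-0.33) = -3.91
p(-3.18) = 22.95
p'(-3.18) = -9.61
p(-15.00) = 276.25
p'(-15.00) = -33.25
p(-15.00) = 276.25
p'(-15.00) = -33.25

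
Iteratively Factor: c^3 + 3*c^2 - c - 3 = (c + 3)*(c^2 - 1) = (c - 1)*(c + 3)*(c + 1)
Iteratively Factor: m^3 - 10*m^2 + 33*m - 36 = (m - 4)*(m^2 - 6*m + 9) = (m - 4)*(m - 3)*(m - 3)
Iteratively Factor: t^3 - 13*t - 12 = (t + 1)*(t^2 - t - 12) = (t - 4)*(t + 1)*(t + 3)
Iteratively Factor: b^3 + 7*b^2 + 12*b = (b + 4)*(b^2 + 3*b) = b*(b + 4)*(b + 3)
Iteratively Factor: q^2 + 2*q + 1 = (q + 1)*(q + 1)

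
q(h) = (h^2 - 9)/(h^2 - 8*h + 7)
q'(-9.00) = -0.04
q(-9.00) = 0.45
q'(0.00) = -1.47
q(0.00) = -1.29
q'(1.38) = -9.44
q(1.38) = 3.32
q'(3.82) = -0.83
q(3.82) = -0.62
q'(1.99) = -1.63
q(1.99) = 1.02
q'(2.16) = -1.28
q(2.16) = 0.77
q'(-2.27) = -0.20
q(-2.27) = -0.13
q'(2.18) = -1.24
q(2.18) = 0.75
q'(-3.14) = -0.14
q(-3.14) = 0.02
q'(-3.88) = -0.11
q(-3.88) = 0.11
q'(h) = 2*h/(h^2 - 8*h + 7) + (8 - 2*h)*(h^2 - 9)/(h^2 - 8*h + 7)^2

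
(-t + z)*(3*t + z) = -3*t^2 + 2*t*z + z^2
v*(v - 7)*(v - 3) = v^3 - 10*v^2 + 21*v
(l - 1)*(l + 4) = l^2 + 3*l - 4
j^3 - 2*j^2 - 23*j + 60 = (j - 4)*(j - 3)*(j + 5)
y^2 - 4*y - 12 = (y - 6)*(y + 2)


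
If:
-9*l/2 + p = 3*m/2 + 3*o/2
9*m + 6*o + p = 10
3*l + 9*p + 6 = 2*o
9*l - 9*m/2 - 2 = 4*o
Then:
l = -44/699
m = 5116/699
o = -2068/233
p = -610/233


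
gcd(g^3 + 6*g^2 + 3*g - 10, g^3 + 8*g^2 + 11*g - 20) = g^2 + 4*g - 5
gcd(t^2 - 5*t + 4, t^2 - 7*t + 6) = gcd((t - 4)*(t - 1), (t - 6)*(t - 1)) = t - 1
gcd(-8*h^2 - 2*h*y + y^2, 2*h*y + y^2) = 2*h + y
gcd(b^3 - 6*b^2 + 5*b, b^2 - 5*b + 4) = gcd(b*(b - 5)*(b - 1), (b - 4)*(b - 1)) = b - 1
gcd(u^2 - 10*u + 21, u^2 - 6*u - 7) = u - 7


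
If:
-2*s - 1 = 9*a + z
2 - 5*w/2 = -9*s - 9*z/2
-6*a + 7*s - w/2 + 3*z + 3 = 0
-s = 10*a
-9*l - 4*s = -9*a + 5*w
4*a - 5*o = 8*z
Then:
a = 5/349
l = 2395/3141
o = 2372/1745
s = -50/349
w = -430/349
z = -294/349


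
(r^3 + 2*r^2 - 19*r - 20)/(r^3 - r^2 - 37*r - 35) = (r - 4)/(r - 7)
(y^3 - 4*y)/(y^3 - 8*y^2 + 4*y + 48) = y*(y - 2)/(y^2 - 10*y + 24)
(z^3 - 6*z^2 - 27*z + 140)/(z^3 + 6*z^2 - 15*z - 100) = (z - 7)/(z + 5)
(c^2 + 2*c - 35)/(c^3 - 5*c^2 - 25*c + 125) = (c + 7)/(c^2 - 25)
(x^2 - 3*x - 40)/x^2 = 1 - 3/x - 40/x^2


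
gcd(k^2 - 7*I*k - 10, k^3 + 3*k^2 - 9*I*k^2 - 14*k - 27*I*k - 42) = k - 2*I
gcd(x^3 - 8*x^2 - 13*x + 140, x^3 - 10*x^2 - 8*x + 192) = x + 4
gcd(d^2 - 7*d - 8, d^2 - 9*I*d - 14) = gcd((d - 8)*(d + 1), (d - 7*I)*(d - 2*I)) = 1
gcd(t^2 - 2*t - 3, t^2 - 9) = t - 3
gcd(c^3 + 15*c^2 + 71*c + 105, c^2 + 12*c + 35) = c^2 + 12*c + 35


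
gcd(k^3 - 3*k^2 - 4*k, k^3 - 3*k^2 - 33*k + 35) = 1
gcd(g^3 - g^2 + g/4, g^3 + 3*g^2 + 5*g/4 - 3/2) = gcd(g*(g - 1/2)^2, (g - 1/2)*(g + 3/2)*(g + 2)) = g - 1/2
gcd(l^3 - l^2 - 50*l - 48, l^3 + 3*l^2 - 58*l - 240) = l^2 - 2*l - 48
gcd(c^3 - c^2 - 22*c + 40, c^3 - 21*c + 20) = c^2 + c - 20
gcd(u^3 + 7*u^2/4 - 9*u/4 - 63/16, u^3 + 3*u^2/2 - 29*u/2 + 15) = u - 3/2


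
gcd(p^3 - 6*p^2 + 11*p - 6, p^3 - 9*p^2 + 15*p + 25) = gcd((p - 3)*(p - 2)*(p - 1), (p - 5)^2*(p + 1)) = 1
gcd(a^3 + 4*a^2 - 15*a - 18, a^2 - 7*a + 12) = a - 3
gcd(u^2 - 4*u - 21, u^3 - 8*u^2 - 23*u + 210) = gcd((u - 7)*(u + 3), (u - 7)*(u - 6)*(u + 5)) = u - 7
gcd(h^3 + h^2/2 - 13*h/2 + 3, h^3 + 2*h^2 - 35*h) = 1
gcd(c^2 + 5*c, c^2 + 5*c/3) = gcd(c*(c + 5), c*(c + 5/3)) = c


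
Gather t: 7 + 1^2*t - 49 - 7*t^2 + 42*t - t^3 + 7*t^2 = -t^3 + 43*t - 42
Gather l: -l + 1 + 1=2 - l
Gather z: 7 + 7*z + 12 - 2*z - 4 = 5*z + 15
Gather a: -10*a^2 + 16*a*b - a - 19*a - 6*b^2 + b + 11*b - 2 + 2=-10*a^2 + a*(16*b - 20) - 6*b^2 + 12*b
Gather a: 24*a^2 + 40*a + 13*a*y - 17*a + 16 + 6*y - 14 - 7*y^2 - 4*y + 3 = 24*a^2 + a*(13*y + 23) - 7*y^2 + 2*y + 5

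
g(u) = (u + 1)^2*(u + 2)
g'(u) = (u + 1)^2 + (u + 2)*(2*u + 2)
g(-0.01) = 1.95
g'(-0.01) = 4.92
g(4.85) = 234.42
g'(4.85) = 114.37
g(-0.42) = 0.53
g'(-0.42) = 2.17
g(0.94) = 11.06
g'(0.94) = 15.17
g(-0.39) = 0.60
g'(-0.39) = 2.34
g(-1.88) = 0.09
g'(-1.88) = 0.56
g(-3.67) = -11.91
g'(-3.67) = 16.05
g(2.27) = 45.66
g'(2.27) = 38.62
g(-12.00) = -1210.00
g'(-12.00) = 341.00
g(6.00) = 392.00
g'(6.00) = 161.00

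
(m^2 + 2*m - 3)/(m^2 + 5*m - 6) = (m + 3)/(m + 6)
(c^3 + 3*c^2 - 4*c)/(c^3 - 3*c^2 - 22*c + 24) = c/(c - 6)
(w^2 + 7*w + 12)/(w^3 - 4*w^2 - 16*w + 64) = (w + 3)/(w^2 - 8*w + 16)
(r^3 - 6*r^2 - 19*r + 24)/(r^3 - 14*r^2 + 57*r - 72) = (r^2 + 2*r - 3)/(r^2 - 6*r + 9)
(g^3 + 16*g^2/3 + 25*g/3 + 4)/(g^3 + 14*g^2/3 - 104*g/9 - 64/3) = 3*(g^2 + 4*g + 3)/(3*g^2 + 10*g - 48)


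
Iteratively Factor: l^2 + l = (l)*(l + 1)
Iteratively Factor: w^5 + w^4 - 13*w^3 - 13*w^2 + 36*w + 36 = (w - 3)*(w^4 + 4*w^3 - w^2 - 16*w - 12) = (w - 3)*(w - 2)*(w^3 + 6*w^2 + 11*w + 6) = (w - 3)*(w - 2)*(w + 2)*(w^2 + 4*w + 3) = (w - 3)*(w - 2)*(w + 1)*(w + 2)*(w + 3)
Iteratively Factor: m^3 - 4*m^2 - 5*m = (m)*(m^2 - 4*m - 5) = m*(m + 1)*(m - 5)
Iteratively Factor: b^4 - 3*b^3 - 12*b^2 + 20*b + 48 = (b - 4)*(b^3 + b^2 - 8*b - 12) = (b - 4)*(b + 2)*(b^2 - b - 6) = (b - 4)*(b - 3)*(b + 2)*(b + 2)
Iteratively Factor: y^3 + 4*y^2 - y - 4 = (y - 1)*(y^2 + 5*y + 4) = (y - 1)*(y + 1)*(y + 4)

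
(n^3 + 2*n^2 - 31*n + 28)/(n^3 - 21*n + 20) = (n + 7)/(n + 5)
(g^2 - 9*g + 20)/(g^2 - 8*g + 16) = (g - 5)/(g - 4)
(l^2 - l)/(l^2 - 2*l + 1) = l/(l - 1)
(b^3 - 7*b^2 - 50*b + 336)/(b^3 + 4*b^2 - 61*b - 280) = (b - 6)/(b + 5)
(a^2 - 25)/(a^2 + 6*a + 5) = (a - 5)/(a + 1)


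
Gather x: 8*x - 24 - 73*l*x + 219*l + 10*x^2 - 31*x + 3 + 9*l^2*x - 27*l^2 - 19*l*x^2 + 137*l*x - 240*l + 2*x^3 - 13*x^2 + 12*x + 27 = -27*l^2 - 21*l + 2*x^3 + x^2*(-19*l - 3) + x*(9*l^2 + 64*l - 11) + 6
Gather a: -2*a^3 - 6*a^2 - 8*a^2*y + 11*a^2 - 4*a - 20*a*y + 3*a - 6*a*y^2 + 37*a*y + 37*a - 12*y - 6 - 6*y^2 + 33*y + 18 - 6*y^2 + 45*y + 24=-2*a^3 + a^2*(5 - 8*y) + a*(-6*y^2 + 17*y + 36) - 12*y^2 + 66*y + 36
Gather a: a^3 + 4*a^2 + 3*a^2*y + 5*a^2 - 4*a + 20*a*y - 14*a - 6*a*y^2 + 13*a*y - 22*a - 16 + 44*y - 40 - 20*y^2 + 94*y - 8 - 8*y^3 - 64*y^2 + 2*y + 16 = a^3 + a^2*(3*y + 9) + a*(-6*y^2 + 33*y - 40) - 8*y^3 - 84*y^2 + 140*y - 48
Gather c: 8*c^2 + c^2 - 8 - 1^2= 9*c^2 - 9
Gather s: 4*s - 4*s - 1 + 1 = 0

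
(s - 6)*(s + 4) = s^2 - 2*s - 24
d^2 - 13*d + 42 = (d - 7)*(d - 6)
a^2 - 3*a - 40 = (a - 8)*(a + 5)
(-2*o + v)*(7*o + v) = -14*o^2 + 5*o*v + v^2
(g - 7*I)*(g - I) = g^2 - 8*I*g - 7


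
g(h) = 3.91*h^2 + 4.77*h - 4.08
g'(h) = 7.82*h + 4.77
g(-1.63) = -1.47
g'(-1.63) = -7.98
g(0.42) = -1.39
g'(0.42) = 8.05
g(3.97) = 76.48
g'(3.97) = 35.82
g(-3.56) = 28.49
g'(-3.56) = -23.07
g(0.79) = 2.13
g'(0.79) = 10.95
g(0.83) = 2.57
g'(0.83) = 11.26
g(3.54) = 61.80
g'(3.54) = 32.45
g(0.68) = 0.97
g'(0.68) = 10.09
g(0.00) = -4.08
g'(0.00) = 4.77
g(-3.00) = 16.80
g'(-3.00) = -18.69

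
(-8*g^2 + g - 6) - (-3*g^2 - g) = -5*g^2 + 2*g - 6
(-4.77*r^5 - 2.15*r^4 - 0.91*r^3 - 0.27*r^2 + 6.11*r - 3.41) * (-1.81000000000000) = 8.6337*r^5 + 3.8915*r^4 + 1.6471*r^3 + 0.4887*r^2 - 11.0591*r + 6.1721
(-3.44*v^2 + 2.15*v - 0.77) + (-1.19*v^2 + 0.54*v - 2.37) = -4.63*v^2 + 2.69*v - 3.14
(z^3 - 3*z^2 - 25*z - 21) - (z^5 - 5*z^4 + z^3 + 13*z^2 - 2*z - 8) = -z^5 + 5*z^4 - 16*z^2 - 23*z - 13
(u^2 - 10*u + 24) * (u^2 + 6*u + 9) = u^4 - 4*u^3 - 27*u^2 + 54*u + 216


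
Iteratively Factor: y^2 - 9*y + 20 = (y - 5)*(y - 4)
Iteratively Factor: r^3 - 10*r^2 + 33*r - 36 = (r - 3)*(r^2 - 7*r + 12) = (r - 3)^2*(r - 4)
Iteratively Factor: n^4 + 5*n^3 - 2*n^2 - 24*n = (n + 4)*(n^3 + n^2 - 6*n) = n*(n + 4)*(n^2 + n - 6) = n*(n - 2)*(n + 4)*(n + 3)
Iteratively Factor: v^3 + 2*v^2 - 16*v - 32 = (v + 4)*(v^2 - 2*v - 8) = (v - 4)*(v + 4)*(v + 2)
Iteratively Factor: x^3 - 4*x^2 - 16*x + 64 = (x - 4)*(x^2 - 16) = (x - 4)*(x + 4)*(x - 4)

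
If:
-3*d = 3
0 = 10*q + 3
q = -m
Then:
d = -1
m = 3/10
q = -3/10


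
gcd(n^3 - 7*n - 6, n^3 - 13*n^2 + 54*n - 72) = n - 3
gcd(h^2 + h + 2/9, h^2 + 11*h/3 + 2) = h + 2/3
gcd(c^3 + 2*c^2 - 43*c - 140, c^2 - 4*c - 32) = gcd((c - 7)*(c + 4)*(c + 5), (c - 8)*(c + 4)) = c + 4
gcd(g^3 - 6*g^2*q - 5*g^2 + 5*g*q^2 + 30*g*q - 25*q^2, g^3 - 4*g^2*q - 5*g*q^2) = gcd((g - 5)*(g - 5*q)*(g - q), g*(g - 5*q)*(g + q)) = -g + 5*q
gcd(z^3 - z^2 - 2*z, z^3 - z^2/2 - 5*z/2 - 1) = z^2 - z - 2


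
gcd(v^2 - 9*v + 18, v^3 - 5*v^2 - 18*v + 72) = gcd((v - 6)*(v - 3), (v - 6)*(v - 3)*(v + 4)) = v^2 - 9*v + 18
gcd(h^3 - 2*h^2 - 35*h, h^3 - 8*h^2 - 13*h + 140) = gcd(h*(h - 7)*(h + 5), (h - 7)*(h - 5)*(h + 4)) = h - 7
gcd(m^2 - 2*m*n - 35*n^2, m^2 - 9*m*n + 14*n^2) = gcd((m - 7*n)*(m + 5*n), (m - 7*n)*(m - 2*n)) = m - 7*n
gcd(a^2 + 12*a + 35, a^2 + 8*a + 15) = a + 5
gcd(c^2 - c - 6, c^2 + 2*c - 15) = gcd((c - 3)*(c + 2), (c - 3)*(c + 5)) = c - 3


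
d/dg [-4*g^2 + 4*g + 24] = 4 - 8*g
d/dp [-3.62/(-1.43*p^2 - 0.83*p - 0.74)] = (-10.3532*p - 3.0046)/(1.43*p^2 + 0.83*p + 0.74)^2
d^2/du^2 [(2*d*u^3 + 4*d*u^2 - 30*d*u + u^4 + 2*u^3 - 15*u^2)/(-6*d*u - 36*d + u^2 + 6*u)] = 2*(-4*u*(-3*d + u + 3)^2*(2*d*u^2 + 4*d*u - 30*d + u^3 + 2*u^2 - 15*u) + (6*d*u + 36*d - u^2 - 6*u)^2*(-6*d*u - 4*d - 6*u^2 - 6*u + 15) + (6*d*u + 36*d - u^2 - 6*u)*(-2*d*u^3 - 4*d*u^2 + 30*d*u - u^4 - 2*u^3 + 15*u^2 - 4*(-3*d + u + 3)*(3*d*u^2 + 4*d*u - 15*d + 2*u^3 + 3*u^2 - 15*u)))/(6*d*u + 36*d - u^2 - 6*u)^3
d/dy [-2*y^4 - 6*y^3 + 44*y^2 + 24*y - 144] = -8*y^3 - 18*y^2 + 88*y + 24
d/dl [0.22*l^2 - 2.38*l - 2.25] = 0.44*l - 2.38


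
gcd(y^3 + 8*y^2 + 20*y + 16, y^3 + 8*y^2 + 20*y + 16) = y^3 + 8*y^2 + 20*y + 16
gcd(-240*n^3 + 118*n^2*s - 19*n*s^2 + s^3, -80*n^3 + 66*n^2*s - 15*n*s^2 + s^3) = 40*n^2 - 13*n*s + s^2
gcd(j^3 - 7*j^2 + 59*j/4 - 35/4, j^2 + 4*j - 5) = j - 1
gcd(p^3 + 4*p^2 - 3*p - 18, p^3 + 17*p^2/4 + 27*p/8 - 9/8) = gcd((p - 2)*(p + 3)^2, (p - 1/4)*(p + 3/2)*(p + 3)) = p + 3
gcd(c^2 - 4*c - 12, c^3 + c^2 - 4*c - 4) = c + 2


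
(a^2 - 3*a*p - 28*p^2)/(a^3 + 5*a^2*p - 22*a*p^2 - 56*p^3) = (a^2 - 3*a*p - 28*p^2)/(a^3 + 5*a^2*p - 22*a*p^2 - 56*p^3)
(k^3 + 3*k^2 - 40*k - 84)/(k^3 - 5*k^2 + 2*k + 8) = (k^3 + 3*k^2 - 40*k - 84)/(k^3 - 5*k^2 + 2*k + 8)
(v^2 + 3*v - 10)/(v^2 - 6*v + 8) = (v + 5)/(v - 4)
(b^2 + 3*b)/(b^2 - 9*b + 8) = b*(b + 3)/(b^2 - 9*b + 8)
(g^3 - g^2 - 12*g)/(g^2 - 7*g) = (g^2 - g - 12)/(g - 7)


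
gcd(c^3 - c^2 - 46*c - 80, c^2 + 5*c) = c + 5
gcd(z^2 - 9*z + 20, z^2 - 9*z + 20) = z^2 - 9*z + 20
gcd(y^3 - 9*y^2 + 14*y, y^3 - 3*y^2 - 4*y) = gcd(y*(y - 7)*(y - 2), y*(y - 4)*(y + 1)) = y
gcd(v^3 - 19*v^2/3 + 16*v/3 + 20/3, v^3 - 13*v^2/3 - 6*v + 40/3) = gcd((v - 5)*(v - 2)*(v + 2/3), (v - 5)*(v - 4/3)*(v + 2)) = v - 5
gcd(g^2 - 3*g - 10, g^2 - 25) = g - 5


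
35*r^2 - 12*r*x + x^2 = (-7*r + x)*(-5*r + x)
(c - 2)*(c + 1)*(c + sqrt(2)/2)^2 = c^4 - c^3 + sqrt(2)*c^3 - 3*c^2/2 - sqrt(2)*c^2 - 2*sqrt(2)*c - c/2 - 1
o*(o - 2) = o^2 - 2*o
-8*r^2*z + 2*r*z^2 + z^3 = z*(-2*r + z)*(4*r + z)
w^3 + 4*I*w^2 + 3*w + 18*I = (w - 2*I)*(w + 3*I)^2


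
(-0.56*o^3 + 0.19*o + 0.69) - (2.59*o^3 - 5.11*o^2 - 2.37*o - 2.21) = -3.15*o^3 + 5.11*o^2 + 2.56*o + 2.9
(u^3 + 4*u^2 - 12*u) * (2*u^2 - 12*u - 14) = 2*u^5 - 4*u^4 - 86*u^3 + 88*u^2 + 168*u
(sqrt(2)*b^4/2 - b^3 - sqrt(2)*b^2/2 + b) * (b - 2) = sqrt(2)*b^5/2 - sqrt(2)*b^4 - b^4 - sqrt(2)*b^3/2 + 2*b^3 + b^2 + sqrt(2)*b^2 - 2*b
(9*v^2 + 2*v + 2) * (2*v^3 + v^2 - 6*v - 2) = 18*v^5 + 13*v^4 - 48*v^3 - 28*v^2 - 16*v - 4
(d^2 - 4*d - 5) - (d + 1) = d^2 - 5*d - 6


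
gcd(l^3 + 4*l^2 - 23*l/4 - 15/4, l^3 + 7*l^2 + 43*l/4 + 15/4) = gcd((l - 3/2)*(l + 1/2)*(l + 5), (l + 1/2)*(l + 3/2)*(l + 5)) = l^2 + 11*l/2 + 5/2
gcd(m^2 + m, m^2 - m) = m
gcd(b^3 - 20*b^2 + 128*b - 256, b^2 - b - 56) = b - 8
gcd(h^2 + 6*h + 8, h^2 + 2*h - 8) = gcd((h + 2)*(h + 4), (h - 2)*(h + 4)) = h + 4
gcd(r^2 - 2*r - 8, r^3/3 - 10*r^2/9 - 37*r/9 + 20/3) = 1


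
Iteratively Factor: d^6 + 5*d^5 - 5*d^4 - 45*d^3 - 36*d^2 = (d + 4)*(d^5 + d^4 - 9*d^3 - 9*d^2) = d*(d + 4)*(d^4 + d^3 - 9*d^2 - 9*d) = d^2*(d + 4)*(d^3 + d^2 - 9*d - 9) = d^2*(d + 1)*(d + 4)*(d^2 - 9) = d^2*(d + 1)*(d + 3)*(d + 4)*(d - 3)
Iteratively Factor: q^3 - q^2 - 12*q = (q - 4)*(q^2 + 3*q) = (q - 4)*(q + 3)*(q)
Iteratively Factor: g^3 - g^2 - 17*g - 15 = (g - 5)*(g^2 + 4*g + 3) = (g - 5)*(g + 3)*(g + 1)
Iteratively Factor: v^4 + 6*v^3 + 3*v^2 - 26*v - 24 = (v + 3)*(v^3 + 3*v^2 - 6*v - 8) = (v - 2)*(v + 3)*(v^2 + 5*v + 4) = (v - 2)*(v + 1)*(v + 3)*(v + 4)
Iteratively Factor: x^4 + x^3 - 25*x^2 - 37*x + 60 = (x - 1)*(x^3 + 2*x^2 - 23*x - 60) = (x - 1)*(x + 3)*(x^2 - x - 20) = (x - 1)*(x + 3)*(x + 4)*(x - 5)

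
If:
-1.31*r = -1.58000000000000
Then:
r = 1.21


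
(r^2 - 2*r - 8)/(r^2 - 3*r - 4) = (r + 2)/(r + 1)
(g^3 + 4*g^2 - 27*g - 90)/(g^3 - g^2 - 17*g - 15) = (g + 6)/(g + 1)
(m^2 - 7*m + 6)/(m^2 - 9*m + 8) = (m - 6)/(m - 8)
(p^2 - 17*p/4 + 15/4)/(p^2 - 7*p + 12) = (p - 5/4)/(p - 4)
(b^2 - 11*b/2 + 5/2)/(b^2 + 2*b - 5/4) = 2*(b - 5)/(2*b + 5)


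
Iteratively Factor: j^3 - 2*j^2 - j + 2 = (j + 1)*(j^2 - 3*j + 2) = (j - 2)*(j + 1)*(j - 1)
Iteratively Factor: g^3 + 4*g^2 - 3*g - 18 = (g + 3)*(g^2 + g - 6) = (g + 3)^2*(g - 2)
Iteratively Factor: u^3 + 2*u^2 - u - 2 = (u + 2)*(u^2 - 1) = (u + 1)*(u + 2)*(u - 1)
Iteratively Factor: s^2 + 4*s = (s)*(s + 4)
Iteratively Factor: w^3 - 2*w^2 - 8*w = (w)*(w^2 - 2*w - 8) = w*(w + 2)*(w - 4)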